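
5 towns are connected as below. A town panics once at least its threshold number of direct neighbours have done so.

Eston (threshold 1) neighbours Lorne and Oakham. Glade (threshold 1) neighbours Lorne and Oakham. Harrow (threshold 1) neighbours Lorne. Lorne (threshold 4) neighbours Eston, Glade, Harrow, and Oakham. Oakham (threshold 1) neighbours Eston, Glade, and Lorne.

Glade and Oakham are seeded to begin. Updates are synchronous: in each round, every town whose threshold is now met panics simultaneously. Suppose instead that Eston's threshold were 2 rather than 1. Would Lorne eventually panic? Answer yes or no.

With Eston's threshold at 2:
Round 1 — Glade, Oakham panic (initial).
Round 2 — no new panics; cascade stops.

no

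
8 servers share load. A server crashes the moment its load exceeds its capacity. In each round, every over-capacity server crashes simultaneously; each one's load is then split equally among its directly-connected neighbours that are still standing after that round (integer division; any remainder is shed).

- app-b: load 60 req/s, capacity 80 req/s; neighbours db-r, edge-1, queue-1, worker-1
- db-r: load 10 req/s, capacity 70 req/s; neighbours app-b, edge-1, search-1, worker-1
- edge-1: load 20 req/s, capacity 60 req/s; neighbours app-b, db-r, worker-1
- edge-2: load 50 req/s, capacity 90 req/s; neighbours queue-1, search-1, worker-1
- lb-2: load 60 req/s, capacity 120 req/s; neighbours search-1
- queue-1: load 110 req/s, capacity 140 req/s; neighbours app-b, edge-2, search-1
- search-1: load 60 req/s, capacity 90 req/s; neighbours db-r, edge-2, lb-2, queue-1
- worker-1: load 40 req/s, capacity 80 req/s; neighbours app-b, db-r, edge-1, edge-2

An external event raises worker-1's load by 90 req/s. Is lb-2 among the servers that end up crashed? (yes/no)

Round 1 — worker-1 at 130 > 80. worker-1 crashes.
  worker-1 sheds 130 req/s to app-b, db-r, edge-1, edge-2: 32 each (2 lost).
    app-b: 60+32 = 92 > 80
    db-r: 10+32 = 42 ≤ 70
    edge-1: 20+32 = 52 ≤ 60
    edge-2: 50+32 = 82 ≤ 90
Round 2 — app-b crashes.
  app-b sheds 92 req/s to db-r, edge-1, queue-1: 30 each (2 lost).
    db-r: 42+30 = 72 > 70
    edge-1: 52+30 = 82 > 60
    queue-1: 110+30 = 140 ≤ 140
Round 3 — db-r, edge-1 crash.
  db-r sheds 72 req/s to search-1: 72 each.
    search-1: 60+72 = 132 > 90
  edge-1 sheds 82 req/s: no online neighbours, lost.
Round 4 — search-1 crashes.
  search-1 sheds 132 req/s to edge-2, lb-2, queue-1: 44 each.
    edge-2: 82+44 = 126 > 90
    lb-2: 60+44 = 104 ≤ 120
    queue-1: 140+44 = 184 > 140
Round 5 — edge-2, queue-1 crash.
  edge-2 sheds 126 req/s: no online neighbours, lost.
  queue-1 sheds 184 req/s: no online neighbours, lost.
No further crashes.

no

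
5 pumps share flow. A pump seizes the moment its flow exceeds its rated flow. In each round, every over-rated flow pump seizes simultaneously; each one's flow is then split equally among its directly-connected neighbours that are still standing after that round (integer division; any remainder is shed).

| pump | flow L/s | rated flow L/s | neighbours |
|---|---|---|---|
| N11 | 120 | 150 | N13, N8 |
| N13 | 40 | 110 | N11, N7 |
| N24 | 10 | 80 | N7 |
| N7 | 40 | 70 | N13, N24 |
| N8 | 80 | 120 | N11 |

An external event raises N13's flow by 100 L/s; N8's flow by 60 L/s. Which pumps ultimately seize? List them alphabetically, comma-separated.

N11, N13, N24, N7, N8

Round 1 — N13 at 140 > 110; N8 at 140 > 120. N13, N8 seize.
  N13 sheds 140 L/s to N11, N7: 70 each.
    N11: 120+70 = 190 > 150
    N7: 40+70 = 110 > 70
  N8 sheds 140 L/s to N11: 140 each.
    N11: 190+140 = 330 > 150
Round 2 — N11, N7 seize.
  N11 sheds 330 L/s: no online neighbours, lost.
  N7 sheds 110 L/s to N24: 110 each.
    N24: 10+110 = 120 > 80
Round 3 — N24 seizes.
  N24 sheds 120 L/s: no online neighbours, lost.
No further seizures.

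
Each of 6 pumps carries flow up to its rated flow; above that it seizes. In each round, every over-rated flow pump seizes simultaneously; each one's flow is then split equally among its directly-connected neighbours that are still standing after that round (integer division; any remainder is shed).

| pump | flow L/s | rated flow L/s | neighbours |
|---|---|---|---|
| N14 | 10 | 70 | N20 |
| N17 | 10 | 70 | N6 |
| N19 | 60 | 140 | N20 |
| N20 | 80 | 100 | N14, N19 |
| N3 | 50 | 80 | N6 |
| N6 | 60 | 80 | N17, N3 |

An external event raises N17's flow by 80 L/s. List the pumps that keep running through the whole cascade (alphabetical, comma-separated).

Round 1 — N17 at 90 > 70. N17 seizes.
  N17 sheds 90 L/s to N6: 90 each.
    N6: 60+90 = 150 > 80
Round 2 — N6 seizes.
  N6 sheds 150 L/s to N3: 150 each.
    N3: 50+150 = 200 > 80
Round 3 — N3 seizes.
  N3 sheds 200 L/s: no online neighbours, lost.
No further seizures.

N14, N19, N20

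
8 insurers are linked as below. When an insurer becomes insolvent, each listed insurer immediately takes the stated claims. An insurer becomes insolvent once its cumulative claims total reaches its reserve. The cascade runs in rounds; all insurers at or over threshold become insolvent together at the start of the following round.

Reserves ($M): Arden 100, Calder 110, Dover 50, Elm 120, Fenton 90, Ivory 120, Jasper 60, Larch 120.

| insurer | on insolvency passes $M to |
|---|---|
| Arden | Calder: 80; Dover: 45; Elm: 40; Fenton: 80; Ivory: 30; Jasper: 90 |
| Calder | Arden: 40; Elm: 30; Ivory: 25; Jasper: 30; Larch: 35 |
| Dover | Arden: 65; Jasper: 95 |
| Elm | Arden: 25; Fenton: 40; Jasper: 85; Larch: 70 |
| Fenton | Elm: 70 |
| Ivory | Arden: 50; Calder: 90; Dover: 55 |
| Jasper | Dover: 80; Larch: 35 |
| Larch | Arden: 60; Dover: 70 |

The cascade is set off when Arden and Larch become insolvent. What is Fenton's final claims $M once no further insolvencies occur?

80

Round 1 — Arden, Larch become insolvent (initial).
  Calder: +80 → 80 < 110
  Dover: +45+70 → 115 ≥ 50
  Elm: +40 → 40 < 120
  Fenton: +80 → 80 < 90
  Ivory: +30 → 30 < 120
  Jasper: +90 → 90 ≥ 60
Round 2 — Dover, Jasper become insolvent.
No further insolvencies.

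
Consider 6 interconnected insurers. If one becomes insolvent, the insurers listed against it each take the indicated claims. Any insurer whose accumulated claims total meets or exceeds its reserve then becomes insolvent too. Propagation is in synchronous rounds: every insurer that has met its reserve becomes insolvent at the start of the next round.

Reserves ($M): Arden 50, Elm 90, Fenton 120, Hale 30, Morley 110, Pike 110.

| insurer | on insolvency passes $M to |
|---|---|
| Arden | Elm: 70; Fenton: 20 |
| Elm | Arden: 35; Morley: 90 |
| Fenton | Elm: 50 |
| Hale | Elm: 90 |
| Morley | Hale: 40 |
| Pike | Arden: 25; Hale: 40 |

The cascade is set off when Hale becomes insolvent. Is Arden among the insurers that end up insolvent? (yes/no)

no

Round 1 — Hale becomes insolvent (initial).
  Elm: +90 → 90 ≥ 90
Round 2 — Elm becomes insolvent.
  Arden: +35 → 35 < 50
  Morley: +90 → 90 < 110
No further insolvencies.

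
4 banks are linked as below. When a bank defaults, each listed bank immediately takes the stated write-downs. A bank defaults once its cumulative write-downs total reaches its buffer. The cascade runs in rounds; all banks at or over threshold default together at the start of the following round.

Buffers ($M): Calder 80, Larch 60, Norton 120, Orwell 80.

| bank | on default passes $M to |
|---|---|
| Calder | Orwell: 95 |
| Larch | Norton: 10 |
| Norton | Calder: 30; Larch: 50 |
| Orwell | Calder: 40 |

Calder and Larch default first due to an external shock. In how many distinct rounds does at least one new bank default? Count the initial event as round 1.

Round 1 — Calder, Larch default (initial).
  Norton: +10 → 10 < 120
  Orwell: +95 → 95 ≥ 80
Round 2 — Orwell defaults.
No further defaults.

2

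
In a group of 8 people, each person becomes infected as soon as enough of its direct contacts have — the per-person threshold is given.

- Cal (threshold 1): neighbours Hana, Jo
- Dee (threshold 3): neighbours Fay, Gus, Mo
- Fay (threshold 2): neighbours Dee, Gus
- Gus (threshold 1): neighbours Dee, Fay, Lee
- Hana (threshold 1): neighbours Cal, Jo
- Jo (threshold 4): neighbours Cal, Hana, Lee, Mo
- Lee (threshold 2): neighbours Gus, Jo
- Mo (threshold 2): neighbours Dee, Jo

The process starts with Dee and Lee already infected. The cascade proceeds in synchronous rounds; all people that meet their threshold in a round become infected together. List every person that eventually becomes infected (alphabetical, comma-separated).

Dee, Fay, Gus, Lee

Round 1 — Dee, Lee become infected (initial).
Round 2 — checking thresholds:
  Fay: 1 of 2 neighbours < 2, not yet.
  Gus: 2 of 3 neighbours ≥ 1, becomes infected.
  Jo: 1 of 4 neighbours < 4, not yet.
  Mo: 1 of 2 neighbours < 2, not yet.
Round 3 — checking thresholds:
  Fay: 2 of 2 neighbours ≥ 2, becomes infected.
  Jo: 1 of 4 neighbours < 4, not yet.
  Mo: 1 of 2 neighbours < 2, not yet.
Round 4 — no new infections; cascade stops.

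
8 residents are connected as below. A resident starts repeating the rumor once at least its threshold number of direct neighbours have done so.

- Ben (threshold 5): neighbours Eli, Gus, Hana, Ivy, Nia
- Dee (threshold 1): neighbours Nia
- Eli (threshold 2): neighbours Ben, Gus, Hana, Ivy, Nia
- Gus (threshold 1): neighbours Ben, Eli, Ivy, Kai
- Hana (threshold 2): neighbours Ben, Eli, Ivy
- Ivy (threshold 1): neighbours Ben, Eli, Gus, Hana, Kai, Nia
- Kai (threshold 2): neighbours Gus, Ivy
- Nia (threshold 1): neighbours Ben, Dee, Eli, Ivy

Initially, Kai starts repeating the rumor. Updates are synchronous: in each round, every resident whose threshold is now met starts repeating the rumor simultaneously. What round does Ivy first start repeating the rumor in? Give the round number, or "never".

2

Round 1 — Kai starts repeating the rumor (initial).
Round 2 — checking thresholds:
  Gus: 1 of 4 neighbours ≥ 1, starts repeating the rumor.
  Ivy: 1 of 6 neighbours ≥ 1, starts repeating the rumor.
Round 3 — checking thresholds:
  Ben: 2 of 5 neighbours < 5, holds.
  Eli: 2 of 5 neighbours ≥ 2, starts repeating the rumor.
  Hana: 1 of 3 neighbours < 2, holds.
  Nia: 1 of 4 neighbours ≥ 1, starts repeating the rumor.
Round 4 — checking thresholds:
  Ben: 4 of 5 neighbours < 5, holds.
  Dee: 1 of 1 neighbours ≥ 1, starts repeating the rumor.
  Hana: 2 of 3 neighbours ≥ 2, starts repeating the rumor.
Round 5 — checking thresholds:
  Ben: 5 of 5 neighbours ≥ 5, starts repeating the rumor.
Round 6 — no new spreads; cascade stops.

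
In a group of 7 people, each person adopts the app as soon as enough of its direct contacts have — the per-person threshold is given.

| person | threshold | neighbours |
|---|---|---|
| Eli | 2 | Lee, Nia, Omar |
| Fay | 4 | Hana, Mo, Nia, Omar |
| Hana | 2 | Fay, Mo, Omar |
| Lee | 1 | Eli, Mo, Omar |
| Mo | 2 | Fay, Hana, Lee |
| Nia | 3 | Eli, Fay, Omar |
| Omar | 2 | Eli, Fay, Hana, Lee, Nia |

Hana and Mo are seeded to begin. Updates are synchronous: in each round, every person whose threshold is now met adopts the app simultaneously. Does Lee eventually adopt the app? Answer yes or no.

yes

Round 1 — Hana, Mo adopt the app (initial).
Round 2 — checking thresholds:
  Fay: 2 of 4 neighbours < 4, holds.
  Lee: 1 of 3 neighbours ≥ 1, adopts the app.
  Omar: 1 of 5 neighbours < 2, holds.
Round 3 — checking thresholds:
  Eli: 1 of 3 neighbours < 2, holds.
  Fay: 2 of 4 neighbours < 4, holds.
  Omar: 2 of 5 neighbours ≥ 2, adopts the app.
Round 4 — checking thresholds:
  Eli: 2 of 3 neighbours ≥ 2, adopts the app.
  Fay: 3 of 4 neighbours < 4, holds.
  Nia: 1 of 3 neighbours < 3, holds.
Round 5 — no new adoptions; cascade stops.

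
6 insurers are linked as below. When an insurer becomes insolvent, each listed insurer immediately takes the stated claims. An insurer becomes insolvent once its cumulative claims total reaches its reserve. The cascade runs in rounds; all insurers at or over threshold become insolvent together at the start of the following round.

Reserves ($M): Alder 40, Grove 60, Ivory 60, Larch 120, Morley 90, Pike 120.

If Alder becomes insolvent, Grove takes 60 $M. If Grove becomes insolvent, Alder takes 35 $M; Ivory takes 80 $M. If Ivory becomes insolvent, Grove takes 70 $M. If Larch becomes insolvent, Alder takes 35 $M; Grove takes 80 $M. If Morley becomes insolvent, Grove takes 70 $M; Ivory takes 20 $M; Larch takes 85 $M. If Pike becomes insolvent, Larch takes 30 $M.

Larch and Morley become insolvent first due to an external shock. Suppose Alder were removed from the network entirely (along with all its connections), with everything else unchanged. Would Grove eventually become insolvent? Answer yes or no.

With Alder removed:
Round 1 — Larch, Morley become insolvent (initial).
  Grove: +80+70 → 150 ≥ 60
  Ivory: +20 → 20 < 60
Round 2 — Grove becomes insolvent.
  Ivory: +80 → 100 ≥ 60
Round 3 — Ivory becomes insolvent.
No further insolvencies.

yes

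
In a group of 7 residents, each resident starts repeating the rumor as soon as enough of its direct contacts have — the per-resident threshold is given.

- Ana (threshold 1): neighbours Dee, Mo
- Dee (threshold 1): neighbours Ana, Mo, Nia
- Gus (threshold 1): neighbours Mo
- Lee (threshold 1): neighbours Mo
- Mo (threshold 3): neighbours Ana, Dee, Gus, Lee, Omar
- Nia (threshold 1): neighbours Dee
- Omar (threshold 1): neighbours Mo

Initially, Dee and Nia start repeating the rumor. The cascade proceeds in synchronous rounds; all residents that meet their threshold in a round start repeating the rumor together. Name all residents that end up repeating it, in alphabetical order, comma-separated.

Ana, Dee, Nia

Round 1 — Dee, Nia start repeating the rumor (initial).
Round 2 — checking thresholds:
  Ana: 1 of 2 neighbours ≥ 1, starts repeating the rumor.
  Mo: 1 of 5 neighbours < 3, holds.
Round 3 — no new spreads; cascade stops.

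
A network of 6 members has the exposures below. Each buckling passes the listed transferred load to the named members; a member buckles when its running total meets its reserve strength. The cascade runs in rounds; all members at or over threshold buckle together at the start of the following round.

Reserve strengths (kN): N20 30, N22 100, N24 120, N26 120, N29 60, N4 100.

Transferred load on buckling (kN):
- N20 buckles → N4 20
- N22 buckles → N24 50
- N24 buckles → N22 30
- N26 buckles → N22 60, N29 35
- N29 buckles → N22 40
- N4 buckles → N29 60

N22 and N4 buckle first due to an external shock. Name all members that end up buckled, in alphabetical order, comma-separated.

Round 1 — N22, N4 buckle (initial).
  N24: +50 → 50 < 120
  N29: +60 → 60 ≥ 60
Round 2 — N29 buckles.
No further bucklings.

N22, N29, N4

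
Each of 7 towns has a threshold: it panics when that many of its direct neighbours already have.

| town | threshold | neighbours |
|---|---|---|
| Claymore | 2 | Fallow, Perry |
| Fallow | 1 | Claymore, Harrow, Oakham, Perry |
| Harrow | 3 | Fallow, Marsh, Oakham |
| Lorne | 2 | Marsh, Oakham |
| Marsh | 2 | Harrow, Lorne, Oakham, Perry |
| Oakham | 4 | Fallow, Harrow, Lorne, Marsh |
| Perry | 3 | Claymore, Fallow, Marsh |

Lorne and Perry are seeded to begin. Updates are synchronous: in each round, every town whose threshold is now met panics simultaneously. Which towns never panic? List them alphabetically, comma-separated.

Harrow, Oakham

Round 1 — Lorne, Perry panic (initial).
Round 2 — checking thresholds:
  Claymore: 1 of 2 neighbours < 2, below threshold.
  Fallow: 1 of 4 neighbours ≥ 1, panics.
  Marsh: 2 of 4 neighbours ≥ 2, panics.
  Oakham: 1 of 4 neighbours < 4, below threshold.
Round 3 — checking thresholds:
  Claymore: 2 of 2 neighbours ≥ 2, panics.
  Harrow: 2 of 3 neighbours < 3, below threshold.
  Oakham: 3 of 4 neighbours < 4, below threshold.
Round 4 — no new panics; cascade stops.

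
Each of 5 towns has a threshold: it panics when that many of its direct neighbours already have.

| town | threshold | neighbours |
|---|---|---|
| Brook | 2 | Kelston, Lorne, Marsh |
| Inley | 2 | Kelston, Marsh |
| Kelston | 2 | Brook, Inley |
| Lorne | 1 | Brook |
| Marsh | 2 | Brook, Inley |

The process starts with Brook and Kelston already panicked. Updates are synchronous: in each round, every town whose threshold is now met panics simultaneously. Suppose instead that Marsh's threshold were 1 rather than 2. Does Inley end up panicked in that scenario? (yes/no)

yes

With Marsh's threshold at 1:
Round 1 — Brook, Kelston panic (initial).
Round 2 — checking thresholds:
  Inley: 1 of 2 neighbours < 2, not yet.
  Lorne: 1 of 1 neighbours ≥ 1, panics.
  Marsh: 1 of 2 neighbours ≥ 1, panics.
Round 3 — checking thresholds:
  Inley: 2 of 2 neighbours ≥ 2, panics.
Round 4 — no new panics; cascade stops.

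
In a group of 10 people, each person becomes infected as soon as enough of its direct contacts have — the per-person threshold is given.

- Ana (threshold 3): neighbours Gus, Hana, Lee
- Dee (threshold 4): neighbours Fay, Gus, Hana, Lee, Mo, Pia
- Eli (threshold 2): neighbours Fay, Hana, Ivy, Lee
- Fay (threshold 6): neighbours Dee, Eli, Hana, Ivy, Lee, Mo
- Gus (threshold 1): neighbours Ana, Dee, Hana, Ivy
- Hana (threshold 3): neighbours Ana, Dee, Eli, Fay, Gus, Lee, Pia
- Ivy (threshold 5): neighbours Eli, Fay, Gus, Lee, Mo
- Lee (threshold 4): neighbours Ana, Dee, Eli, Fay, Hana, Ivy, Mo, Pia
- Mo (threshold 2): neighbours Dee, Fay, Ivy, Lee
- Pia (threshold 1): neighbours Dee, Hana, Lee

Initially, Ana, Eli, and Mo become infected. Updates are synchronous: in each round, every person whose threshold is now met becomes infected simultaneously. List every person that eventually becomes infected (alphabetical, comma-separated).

Ana, Dee, Eli, Gus, Hana, Lee, Mo, Pia

Round 1 — Ana, Eli, Mo become infected (initial).
Round 2 — checking thresholds:
  Dee: 1 of 6 neighbours < 4, not yet.
  Fay: 2 of 6 neighbours < 6, not yet.
  Gus: 1 of 4 neighbours ≥ 1, becomes infected.
  Hana: 2 of 7 neighbours < 3, not yet.
  Ivy: 2 of 5 neighbours < 5, not yet.
  Lee: 3 of 8 neighbours < 4, not yet.
Round 3 — checking thresholds:
  Dee: 2 of 6 neighbours < 4, not yet.
  Fay: 2 of 6 neighbours < 6, not yet.
  Hana: 3 of 7 neighbours ≥ 3, becomes infected.
  Ivy: 3 of 5 neighbours < 5, not yet.
  Lee: 3 of 8 neighbours < 4, not yet.
Round 4 — checking thresholds:
  Dee: 3 of 6 neighbours < 4, not yet.
  Fay: 3 of 6 neighbours < 6, not yet.
  Ivy: 3 of 5 neighbours < 5, not yet.
  Lee: 4 of 8 neighbours ≥ 4, becomes infected.
  Pia: 1 of 3 neighbours ≥ 1, becomes infected.
Round 5 — checking thresholds:
  Dee: 5 of 6 neighbours ≥ 4, becomes infected.
  Fay: 4 of 6 neighbours < 6, not yet.
  Ivy: 4 of 5 neighbours < 5, not yet.
Round 6 — no new infections; cascade stops.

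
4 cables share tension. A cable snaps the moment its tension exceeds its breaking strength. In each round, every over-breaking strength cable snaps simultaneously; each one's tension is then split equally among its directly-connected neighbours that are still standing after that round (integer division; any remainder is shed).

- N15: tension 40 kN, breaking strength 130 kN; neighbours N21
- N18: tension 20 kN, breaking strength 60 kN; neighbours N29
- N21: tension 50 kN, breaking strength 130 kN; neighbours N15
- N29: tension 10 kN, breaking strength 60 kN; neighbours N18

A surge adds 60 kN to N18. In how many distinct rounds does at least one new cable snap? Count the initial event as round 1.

2

Round 1 — N18 at 80 > 60. N18 snaps.
  N18 sheds 80 kN to N29: 80 each.
    N29: 10+80 = 90 > 60
Round 2 — N29 snaps.
  N29 sheds 90 kN: no online neighbours, lost.
No further breaks.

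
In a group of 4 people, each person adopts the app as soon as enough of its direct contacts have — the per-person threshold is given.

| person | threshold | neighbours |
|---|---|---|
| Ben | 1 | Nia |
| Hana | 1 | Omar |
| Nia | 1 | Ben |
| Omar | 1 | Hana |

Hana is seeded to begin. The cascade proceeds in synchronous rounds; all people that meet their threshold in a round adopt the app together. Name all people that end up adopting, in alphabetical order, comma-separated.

Round 1 — Hana adopts the app (initial).
Round 2 — checking thresholds:
  Omar: 1 of 1 neighbours ≥ 1, adopts the app.
Round 3 — no new adoptions; cascade stops.

Hana, Omar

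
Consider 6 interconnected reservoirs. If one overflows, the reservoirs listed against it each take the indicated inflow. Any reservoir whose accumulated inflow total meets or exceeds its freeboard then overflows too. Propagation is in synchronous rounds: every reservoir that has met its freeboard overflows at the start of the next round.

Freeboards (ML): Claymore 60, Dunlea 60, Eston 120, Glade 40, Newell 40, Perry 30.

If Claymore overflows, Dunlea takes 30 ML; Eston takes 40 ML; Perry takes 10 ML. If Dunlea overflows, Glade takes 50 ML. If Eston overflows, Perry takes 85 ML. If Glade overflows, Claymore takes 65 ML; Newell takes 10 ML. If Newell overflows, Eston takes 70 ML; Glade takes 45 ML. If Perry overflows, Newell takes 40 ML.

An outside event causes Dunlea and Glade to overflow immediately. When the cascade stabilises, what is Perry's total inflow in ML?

Round 1 — Dunlea, Glade overflow (initial).
  Claymore: +65 → 65 ≥ 60
  Newell: +10 → 10 < 40
Round 2 — Claymore overflows.
  Eston: +40 → 40 < 120
  Perry: +10 → 10 < 30
No further overflows.

10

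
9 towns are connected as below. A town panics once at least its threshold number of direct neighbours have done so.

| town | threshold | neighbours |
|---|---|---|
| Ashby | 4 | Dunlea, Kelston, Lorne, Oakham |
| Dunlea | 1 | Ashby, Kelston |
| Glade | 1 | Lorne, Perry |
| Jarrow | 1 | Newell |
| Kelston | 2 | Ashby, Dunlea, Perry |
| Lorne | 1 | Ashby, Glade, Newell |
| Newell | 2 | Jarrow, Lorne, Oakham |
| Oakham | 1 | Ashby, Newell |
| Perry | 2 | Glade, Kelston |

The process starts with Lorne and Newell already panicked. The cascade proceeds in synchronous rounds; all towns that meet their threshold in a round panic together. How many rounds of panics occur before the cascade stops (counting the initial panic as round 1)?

Round 1 — Lorne, Newell panic (initial).
Round 2 — checking thresholds:
  Ashby: 1 of 4 neighbours < 4, below threshold.
  Glade: 1 of 2 neighbours ≥ 1, panics.
  Jarrow: 1 of 1 neighbours ≥ 1, panics.
  Oakham: 1 of 2 neighbours ≥ 1, panics.
Round 3 — no new panics; cascade stops.

2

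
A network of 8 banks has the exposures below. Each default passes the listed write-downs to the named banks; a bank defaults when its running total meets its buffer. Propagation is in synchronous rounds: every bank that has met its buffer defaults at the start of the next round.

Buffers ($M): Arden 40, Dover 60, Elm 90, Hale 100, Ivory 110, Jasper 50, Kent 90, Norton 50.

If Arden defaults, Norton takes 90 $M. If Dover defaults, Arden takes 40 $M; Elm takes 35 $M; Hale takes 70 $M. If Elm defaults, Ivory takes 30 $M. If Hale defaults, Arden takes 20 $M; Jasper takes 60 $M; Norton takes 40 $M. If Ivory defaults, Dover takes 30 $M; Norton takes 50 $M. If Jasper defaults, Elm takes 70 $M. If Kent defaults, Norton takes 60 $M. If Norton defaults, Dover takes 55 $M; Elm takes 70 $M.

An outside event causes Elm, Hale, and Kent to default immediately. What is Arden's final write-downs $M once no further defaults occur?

Round 1 — Elm, Hale, Kent default (initial).
  Arden: +20 → 20 < 40
  Ivory: +30 → 30 < 110
  Jasper: +60 → 60 ≥ 50
  Norton: +40+60 → 100 ≥ 50
Round 2 — Jasper, Norton default.
  Dover: +55 → 55 < 60
No further defaults.

20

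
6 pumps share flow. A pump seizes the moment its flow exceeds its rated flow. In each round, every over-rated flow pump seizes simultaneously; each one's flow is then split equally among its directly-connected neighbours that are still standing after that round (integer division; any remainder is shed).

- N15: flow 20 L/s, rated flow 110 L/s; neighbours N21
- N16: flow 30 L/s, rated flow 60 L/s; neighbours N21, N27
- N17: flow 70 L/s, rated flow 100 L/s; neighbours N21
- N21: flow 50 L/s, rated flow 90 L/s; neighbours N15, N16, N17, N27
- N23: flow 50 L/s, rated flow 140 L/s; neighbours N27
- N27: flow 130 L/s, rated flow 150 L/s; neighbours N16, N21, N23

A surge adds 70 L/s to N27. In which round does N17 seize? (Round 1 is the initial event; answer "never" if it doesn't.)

3

Round 1 — N27 at 200 > 150. N27 seizes.
  N27 sheds 200 L/s to N16, N21, N23: 66 each (2 lost).
    N16: 30+66 = 96 > 60
    N21: 50+66 = 116 > 90
    N23: 50+66 = 116 ≤ 140
Round 2 — N16, N21 seize.
  N16 sheds 96 L/s: no online neighbours, lost.
  N21 sheds 116 L/s to N15, N17: 58 each.
    N15: 20+58 = 78 ≤ 110
    N17: 70+58 = 128 > 100
Round 3 — N17 seizes.
  N17 sheds 128 L/s: no online neighbours, lost.
No further seizures.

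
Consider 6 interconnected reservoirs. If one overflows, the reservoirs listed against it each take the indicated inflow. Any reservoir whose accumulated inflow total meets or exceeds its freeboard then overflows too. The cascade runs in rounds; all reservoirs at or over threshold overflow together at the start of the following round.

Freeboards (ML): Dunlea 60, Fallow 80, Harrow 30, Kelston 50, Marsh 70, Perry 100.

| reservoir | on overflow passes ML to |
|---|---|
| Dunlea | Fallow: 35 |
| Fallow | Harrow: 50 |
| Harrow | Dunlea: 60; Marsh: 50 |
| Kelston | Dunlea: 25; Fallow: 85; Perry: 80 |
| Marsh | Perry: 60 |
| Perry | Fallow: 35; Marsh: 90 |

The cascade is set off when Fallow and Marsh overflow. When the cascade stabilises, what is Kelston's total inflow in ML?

Round 1 — Fallow, Marsh overflow (initial).
  Harrow: +50 → 50 ≥ 30
  Perry: +60 → 60 < 100
Round 2 — Harrow overflows.
  Dunlea: +60 → 60 ≥ 60
Round 3 — Dunlea overflows.
No further overflows.

0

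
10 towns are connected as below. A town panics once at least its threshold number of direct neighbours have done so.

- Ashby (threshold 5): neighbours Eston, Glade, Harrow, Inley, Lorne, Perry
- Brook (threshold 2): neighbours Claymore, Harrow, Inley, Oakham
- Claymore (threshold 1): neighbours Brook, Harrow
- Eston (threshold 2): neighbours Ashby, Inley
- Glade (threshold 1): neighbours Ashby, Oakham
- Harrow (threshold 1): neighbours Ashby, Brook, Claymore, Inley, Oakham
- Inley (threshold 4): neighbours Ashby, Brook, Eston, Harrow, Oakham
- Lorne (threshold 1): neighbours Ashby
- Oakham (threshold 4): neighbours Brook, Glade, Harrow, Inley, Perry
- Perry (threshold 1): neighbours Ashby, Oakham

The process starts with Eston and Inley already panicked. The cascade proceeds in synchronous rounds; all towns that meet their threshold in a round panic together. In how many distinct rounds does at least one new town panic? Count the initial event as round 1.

3

Round 1 — Eston, Inley panic (initial).
Round 2 — checking thresholds:
  Ashby: 2 of 6 neighbours < 5, below threshold.
  Brook: 1 of 4 neighbours < 2, below threshold.
  Harrow: 1 of 5 neighbours ≥ 1, panics.
  Oakham: 1 of 5 neighbours < 4, below threshold.
Round 3 — checking thresholds:
  Ashby: 3 of 6 neighbours < 5, below threshold.
  Brook: 2 of 4 neighbours ≥ 2, panics.
  Claymore: 1 of 2 neighbours ≥ 1, panics.
  Oakham: 2 of 5 neighbours < 4, below threshold.
Round 4 — no new panics; cascade stops.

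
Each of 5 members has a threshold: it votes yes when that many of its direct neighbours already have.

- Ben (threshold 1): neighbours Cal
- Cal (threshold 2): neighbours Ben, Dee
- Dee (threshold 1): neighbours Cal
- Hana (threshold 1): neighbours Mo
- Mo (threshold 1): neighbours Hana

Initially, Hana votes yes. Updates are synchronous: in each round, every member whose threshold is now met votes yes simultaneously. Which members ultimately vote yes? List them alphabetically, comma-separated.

Round 1 — Hana votes yes (initial).
Round 2 — checking thresholds:
  Mo: 1 of 1 neighbours ≥ 1, votes yes.
Round 3 — no new yes votes; cascade stops.

Hana, Mo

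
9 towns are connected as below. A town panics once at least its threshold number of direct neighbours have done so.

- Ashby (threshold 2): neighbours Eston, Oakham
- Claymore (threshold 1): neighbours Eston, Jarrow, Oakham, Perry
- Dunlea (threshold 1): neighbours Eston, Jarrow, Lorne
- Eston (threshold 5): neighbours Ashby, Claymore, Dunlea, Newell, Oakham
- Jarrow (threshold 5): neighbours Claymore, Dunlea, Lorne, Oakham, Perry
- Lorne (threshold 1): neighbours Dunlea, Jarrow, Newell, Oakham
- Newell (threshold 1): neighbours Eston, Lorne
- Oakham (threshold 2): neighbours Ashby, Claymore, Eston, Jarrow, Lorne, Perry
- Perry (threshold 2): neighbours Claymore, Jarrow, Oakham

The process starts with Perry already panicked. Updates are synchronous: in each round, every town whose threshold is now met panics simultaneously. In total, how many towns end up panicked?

7

Round 1 — Perry panics (initial).
Round 2 — checking thresholds:
  Claymore: 1 of 4 neighbours ≥ 1, panics.
  Jarrow: 1 of 5 neighbours < 5, holds.
  Oakham: 1 of 6 neighbours < 2, holds.
Round 3 — checking thresholds:
  Eston: 1 of 5 neighbours < 5, holds.
  Jarrow: 2 of 5 neighbours < 5, holds.
  Oakham: 2 of 6 neighbours ≥ 2, panics.
Round 4 — checking thresholds:
  Ashby: 1 of 2 neighbours < 2, holds.
  Eston: 2 of 5 neighbours < 5, holds.
  Jarrow: 3 of 5 neighbours < 5, holds.
  Lorne: 1 of 4 neighbours ≥ 1, panics.
Round 5 — checking thresholds:
  Ashby: 1 of 2 neighbours < 2, holds.
  Dunlea: 1 of 3 neighbours ≥ 1, panics.
  Eston: 2 of 5 neighbours < 5, holds.
  Jarrow: 4 of 5 neighbours < 5, holds.
  Newell: 1 of 2 neighbours ≥ 1, panics.
Round 6 — checking thresholds:
  Ashby: 1 of 2 neighbours < 2, holds.
  Eston: 4 of 5 neighbours < 5, holds.
  Jarrow: 5 of 5 neighbours ≥ 5, panics.
Round 7 — no new panics; cascade stops.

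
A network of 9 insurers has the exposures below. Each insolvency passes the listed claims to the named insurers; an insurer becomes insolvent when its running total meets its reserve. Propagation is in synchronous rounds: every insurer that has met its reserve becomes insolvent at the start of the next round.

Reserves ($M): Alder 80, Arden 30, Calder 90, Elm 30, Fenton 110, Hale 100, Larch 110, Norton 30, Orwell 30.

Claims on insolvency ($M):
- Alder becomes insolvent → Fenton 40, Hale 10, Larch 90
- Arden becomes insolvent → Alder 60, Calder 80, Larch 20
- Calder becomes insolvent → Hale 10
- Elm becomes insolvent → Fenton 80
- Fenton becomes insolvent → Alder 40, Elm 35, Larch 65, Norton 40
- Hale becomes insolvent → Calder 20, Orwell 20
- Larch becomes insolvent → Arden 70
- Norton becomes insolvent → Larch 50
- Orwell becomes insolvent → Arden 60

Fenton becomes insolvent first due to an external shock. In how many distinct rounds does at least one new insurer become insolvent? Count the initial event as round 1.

5

Round 1 — Fenton becomes insolvent (initial).
  Alder: +40 → 40 < 80
  Elm: +35 → 35 ≥ 30
  Larch: +65 → 65 < 110
  Norton: +40 → 40 ≥ 30
Round 2 — Elm, Norton become insolvent.
  Larch: +50 → 115 ≥ 110
Round 3 — Larch becomes insolvent.
  Arden: +70 → 70 ≥ 30
Round 4 — Arden becomes insolvent.
  Alder: +60 → 100 ≥ 80
  Calder: +80 → 80 < 90
Round 5 — Alder becomes insolvent.
  Hale: +10 → 10 < 100
No further insolvencies.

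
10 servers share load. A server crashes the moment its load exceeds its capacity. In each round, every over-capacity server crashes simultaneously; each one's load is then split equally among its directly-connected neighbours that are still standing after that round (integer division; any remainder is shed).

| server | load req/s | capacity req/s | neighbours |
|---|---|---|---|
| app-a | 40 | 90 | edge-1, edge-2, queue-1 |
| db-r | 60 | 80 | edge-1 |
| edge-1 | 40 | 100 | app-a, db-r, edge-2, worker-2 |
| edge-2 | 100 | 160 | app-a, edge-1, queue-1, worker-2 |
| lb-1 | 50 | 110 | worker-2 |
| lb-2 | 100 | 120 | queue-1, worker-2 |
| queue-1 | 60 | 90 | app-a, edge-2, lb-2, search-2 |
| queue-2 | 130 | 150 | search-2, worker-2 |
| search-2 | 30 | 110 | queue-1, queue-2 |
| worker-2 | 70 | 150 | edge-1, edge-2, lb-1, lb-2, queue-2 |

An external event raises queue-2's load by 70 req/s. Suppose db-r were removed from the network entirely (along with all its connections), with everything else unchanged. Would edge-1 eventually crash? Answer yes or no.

With db-r removed:
Round 1 — queue-2 at 200 > 150. queue-2 crashes.
  queue-2 sheds 200 req/s to search-2, worker-2: 100 each.
    search-2: 30+100 = 130 > 110
    worker-2: 70+100 = 170 > 150
Round 2 — search-2, worker-2 crash.
  search-2 sheds 130 req/s to queue-1: 130 each.
    queue-1: 60+130 = 190 > 90
  worker-2 sheds 170 req/s to edge-1, edge-2, lb-1, lb-2: 42 each (2 lost).
    edge-1: 40+42 = 82 ≤ 100
    edge-2: 100+42 = 142 ≤ 160
    lb-1: 50+42 = 92 ≤ 110
    lb-2: 100+42 = 142 > 120
Round 3 — lb-2, queue-1 crash.
  lb-2 sheds 142 req/s: no online neighbours, lost.
  queue-1 sheds 190 req/s to app-a, edge-2: 95 each.
    app-a: 40+95 = 135 > 90
    edge-2: 142+95 = 237 > 160
Round 4 — app-a, edge-2 crash.
  app-a sheds 135 req/s to edge-1: 135 each.
    edge-1: 82+135 = 217 > 100
  edge-2 sheds 237 req/s to edge-1: 237 each.
    edge-1: 217+237 = 454 > 100
Round 5 — edge-1 crashes.
  edge-1 sheds 454 req/s: no online neighbours, lost.
No further crashes.

yes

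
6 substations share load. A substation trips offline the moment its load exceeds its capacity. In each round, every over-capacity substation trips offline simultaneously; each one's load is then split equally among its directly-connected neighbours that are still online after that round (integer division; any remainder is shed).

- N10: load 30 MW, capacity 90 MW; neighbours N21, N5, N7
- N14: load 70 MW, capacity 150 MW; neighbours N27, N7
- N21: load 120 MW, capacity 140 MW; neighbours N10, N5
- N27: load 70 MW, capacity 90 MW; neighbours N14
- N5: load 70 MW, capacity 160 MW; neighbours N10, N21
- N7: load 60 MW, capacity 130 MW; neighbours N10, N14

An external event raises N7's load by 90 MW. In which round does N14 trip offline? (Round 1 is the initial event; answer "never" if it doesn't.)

Round 1 — N7 at 150 > 130. N7 trips offline.
  N7 sheds 150 MW to N10, N14: 75 each.
    N10: 30+75 = 105 > 90
    N14: 70+75 = 145 ≤ 150
Round 2 — N10 trips offline.
  N10 sheds 105 MW to N21, N5: 52 each (1 lost).
    N21: 120+52 = 172 > 140
    N5: 70+52 = 122 ≤ 160
Round 3 — N21 trips offline.
  N21 sheds 172 MW to N5: 172 each.
    N5: 122+172 = 294 > 160
Round 4 — N5 trips offline.
  N5 sheds 294 MW: no online neighbours, lost.
No further trips.

never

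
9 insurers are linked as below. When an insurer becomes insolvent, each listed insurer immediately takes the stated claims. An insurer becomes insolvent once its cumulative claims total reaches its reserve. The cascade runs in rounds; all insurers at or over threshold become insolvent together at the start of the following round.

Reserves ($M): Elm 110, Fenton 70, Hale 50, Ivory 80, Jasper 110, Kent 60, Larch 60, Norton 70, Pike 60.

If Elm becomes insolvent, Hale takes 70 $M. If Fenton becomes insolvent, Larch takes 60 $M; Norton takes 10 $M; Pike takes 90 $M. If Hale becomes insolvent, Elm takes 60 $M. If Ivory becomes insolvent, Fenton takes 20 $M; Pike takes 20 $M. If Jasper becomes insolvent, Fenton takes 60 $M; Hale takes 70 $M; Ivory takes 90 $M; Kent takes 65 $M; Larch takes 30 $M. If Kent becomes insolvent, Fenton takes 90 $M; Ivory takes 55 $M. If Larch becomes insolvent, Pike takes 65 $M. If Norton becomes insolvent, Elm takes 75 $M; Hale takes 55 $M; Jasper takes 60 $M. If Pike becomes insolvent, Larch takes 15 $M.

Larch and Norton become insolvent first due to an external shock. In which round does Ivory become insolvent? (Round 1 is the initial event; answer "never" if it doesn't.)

Round 1 — Larch, Norton become insolvent (initial).
  Elm: +75 → 75 < 110
  Hale: +55 → 55 ≥ 50
  Jasper: +60 → 60 < 110
  Pike: +65 → 65 ≥ 60
Round 2 — Hale, Pike become insolvent.
  Elm: +60 → 135 ≥ 110
Round 3 — Elm becomes insolvent.
No further insolvencies.

never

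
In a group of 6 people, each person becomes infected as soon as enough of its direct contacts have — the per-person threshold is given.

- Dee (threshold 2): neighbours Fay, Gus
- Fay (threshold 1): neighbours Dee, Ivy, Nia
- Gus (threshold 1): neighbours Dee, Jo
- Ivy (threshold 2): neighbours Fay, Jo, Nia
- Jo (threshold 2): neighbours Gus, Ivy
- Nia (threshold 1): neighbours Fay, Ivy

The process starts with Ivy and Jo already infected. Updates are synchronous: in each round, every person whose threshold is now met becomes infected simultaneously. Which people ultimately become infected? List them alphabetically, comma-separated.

Dee, Fay, Gus, Ivy, Jo, Nia

Round 1 — Ivy, Jo become infected (initial).
Round 2 — checking thresholds:
  Fay: 1 of 3 neighbours ≥ 1, becomes infected.
  Gus: 1 of 2 neighbours ≥ 1, becomes infected.
  Nia: 1 of 2 neighbours ≥ 1, becomes infected.
Round 3 — checking thresholds:
  Dee: 2 of 2 neighbours ≥ 2, becomes infected.
Round 4 — no new infections; cascade stops.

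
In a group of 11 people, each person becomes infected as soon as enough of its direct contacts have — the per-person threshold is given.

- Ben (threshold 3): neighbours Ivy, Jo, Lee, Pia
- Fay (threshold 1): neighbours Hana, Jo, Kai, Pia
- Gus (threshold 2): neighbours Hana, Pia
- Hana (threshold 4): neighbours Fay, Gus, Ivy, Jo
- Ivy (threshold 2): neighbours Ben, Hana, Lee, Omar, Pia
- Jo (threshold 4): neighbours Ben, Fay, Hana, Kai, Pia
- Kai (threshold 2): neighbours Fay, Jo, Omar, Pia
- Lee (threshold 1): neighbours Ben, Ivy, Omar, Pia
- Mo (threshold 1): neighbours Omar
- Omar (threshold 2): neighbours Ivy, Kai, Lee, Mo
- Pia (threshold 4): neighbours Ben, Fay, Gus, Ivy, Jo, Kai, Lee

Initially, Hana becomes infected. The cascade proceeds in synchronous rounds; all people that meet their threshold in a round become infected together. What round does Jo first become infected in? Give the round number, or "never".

Round 1 — Hana becomes infected (initial).
Round 2 — checking thresholds:
  Fay: 1 of 4 neighbours ≥ 1, becomes infected.
  Gus: 1 of 2 neighbours < 2, below threshold.
  Ivy: 1 of 5 neighbours < 2, below threshold.
  Jo: 1 of 5 neighbours < 4, below threshold.
Round 3 — no new infections; cascade stops.

never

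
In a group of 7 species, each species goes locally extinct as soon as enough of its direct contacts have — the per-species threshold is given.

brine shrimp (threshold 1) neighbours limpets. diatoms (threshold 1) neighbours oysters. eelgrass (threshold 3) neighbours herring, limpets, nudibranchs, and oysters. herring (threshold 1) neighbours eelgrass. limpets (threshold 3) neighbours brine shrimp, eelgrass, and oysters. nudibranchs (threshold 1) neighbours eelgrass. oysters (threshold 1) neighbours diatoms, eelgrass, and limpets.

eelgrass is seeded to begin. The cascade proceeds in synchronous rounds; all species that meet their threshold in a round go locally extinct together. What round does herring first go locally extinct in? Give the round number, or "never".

2

Round 1 — eelgrass goes locally extinct (initial).
Round 2 — checking thresholds:
  herring: 1 of 1 neighbours ≥ 1, goes locally extinct.
  limpets: 1 of 3 neighbours < 3, not yet.
  nudibranchs: 1 of 1 neighbours ≥ 1, goes locally extinct.
  oysters: 1 of 3 neighbours ≥ 1, goes locally extinct.
Round 3 — checking thresholds:
  diatoms: 1 of 1 neighbours ≥ 1, goes locally extinct.
  limpets: 2 of 3 neighbours < 3, not yet.
Round 4 — no new extinctions; cascade stops.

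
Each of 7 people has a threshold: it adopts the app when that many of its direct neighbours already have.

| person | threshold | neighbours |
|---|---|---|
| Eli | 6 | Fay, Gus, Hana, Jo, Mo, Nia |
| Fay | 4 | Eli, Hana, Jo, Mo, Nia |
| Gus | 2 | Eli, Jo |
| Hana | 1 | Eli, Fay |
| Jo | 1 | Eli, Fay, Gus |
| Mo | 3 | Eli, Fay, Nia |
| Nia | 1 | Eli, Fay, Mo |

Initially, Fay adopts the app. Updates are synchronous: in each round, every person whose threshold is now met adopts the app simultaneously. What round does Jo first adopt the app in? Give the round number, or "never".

Round 1 — Fay adopts the app (initial).
Round 2 — checking thresholds:
  Eli: 1 of 6 neighbours < 6, not yet.
  Hana: 1 of 2 neighbours ≥ 1, adopts the app.
  Jo: 1 of 3 neighbours ≥ 1, adopts the app.
  Mo: 1 of 3 neighbours < 3, not yet.
  Nia: 1 of 3 neighbours ≥ 1, adopts the app.
Round 3 — no new adoptions; cascade stops.

2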